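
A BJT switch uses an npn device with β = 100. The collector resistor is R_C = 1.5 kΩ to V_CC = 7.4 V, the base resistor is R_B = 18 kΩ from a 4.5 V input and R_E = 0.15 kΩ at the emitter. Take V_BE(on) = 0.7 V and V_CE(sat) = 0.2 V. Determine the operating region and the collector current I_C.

Assume active: I_B = (4.5 − 0.7)/(18 + 101×0.15) = 0.115 mA, I_C = β·I_B = 11.5 mA.
Then V_CE = 7.4 − 11.5×1.5 − 11.6×0.15 = -11.5 V < 0.2 V — the active assumption fails.
Re-solve with V_CE = 0.2 V. KCL at the emitter: V_E/R_E = (V_BB−0.7−V_E)/R_B + (V_CC−0.2−V_E)/R_C, giving V_E = 0.678 V.
I_C = (V_CC − 0.2 − V_E)/R_C = (7.2 − 0.678)/1.5 = 4.35 mA.
Check: I_B = (3.8 − 0.678)/18 = 0.173 mA, and β·I_B = 17.3 mA > I_C, confirming saturation.

saturation; I_C ≈ 4.3 mA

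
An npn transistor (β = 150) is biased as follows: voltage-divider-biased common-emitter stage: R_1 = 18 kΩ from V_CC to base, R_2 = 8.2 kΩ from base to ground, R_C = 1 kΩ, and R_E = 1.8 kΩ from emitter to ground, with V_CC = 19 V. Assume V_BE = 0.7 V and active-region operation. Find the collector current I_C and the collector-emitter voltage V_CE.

Thevenize the base divider: V_Th = V_CC·R_2/(R_1+R_2) = 19×8.2/26.2 = 5.95 V, R_Th = R_1‖R_2 = 5.63 kΩ.
Base-emitter loop: V_Th = I_B·R_Th + V_BE + (β+1)I_B·R_E, so I_B = (5.95 − 0.7) / (5.63 + 151×1.8) = 0.0189 mA.
I_C = β·I_B = 150×0.0189 = 2.84 mA, and I_E = (β+1)I_B = 2.86 mA.
V_CE = V_CC − I_C·R_C − I_E·R_E = 19 − 2.84×1 − 2.86×1.8 = 11 V.
V_CE = 11 V > 0.2 V confirms active-region operation.

I_C ≈ 2.8 mA, V_CE ≈ 11 V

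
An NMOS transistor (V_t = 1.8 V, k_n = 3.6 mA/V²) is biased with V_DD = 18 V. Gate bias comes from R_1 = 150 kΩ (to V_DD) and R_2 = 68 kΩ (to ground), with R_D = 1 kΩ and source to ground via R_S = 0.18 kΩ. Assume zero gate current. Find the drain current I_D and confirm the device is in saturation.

I_D ≈ 8.9 mA

V_G = V_DD·R_2/(R_1+R_2) = 18×68/218 = 5.61 V.
Assume saturation: I_D = (k_n/2)(V_GS − V_t)² with V_GS = V_G − I_D·R_S = 5.61 − 0.18·I_D.
Substituting gives 0.0583·I_D² − 3.47·I_D + 26.2 = 0, with roots I_D = 8.86 or 50.7 mA.
The root I_D = 50.7 mA gives V_GS = -3.51 V ≤ V_t, so take I_D = 8.86 mA.
Then V_GS = 4.02 V and V_DS = V_DD − I_D(R_D+R_S) = 18 − 8.86×1.18 = 7.54 V.
Saturation requires V_DS ≥ V_GS − V_t = 2.22 V; 7.54 ≥ 2.22 ✓.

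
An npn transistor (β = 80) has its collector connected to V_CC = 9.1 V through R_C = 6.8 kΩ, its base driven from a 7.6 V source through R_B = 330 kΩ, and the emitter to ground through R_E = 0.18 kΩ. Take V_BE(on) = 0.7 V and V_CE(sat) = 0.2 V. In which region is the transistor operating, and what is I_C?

Assume active: I_B = (7.6 − 0.7)/(330 + 81×0.18) = 0.02 mA, I_C = β·I_B = 1.6 mA.
Then V_CE = 9.1 − 1.6×6.8 − 1.62×0.18 = -2.09 V < 0.2 V — the active assumption fails.
Re-solve with V_CE = 0.2 V. KCL at the emitter: V_E/R_E = (V_BB−0.7−V_E)/R_B + (V_CC−0.2−V_E)/R_C, giving V_E = 0.233 V.
I_C = (V_CC − 0.2 − V_E)/R_C = (8.9 − 0.233)/6.8 = 1.27 mA.
Check: I_B = (6.9 − 0.233)/330 = 0.0202 mA, and β·I_B = 1.62 mA > I_C, confirming saturation.

saturation; I_C ≈ 1.3 mA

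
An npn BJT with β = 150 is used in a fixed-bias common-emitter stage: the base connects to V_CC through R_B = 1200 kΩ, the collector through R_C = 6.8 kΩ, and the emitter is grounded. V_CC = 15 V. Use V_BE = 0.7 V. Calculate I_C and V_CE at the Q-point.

Base loop: V_CC = I_B·R_B + V_BE, so I_B = (15 − 0.7)/1200 kΩ = 0.0119 mA.
In the active region I_C = β·I_B = 150 × 0.0119 = 1.79 mA.
Collector loop: V_CE = V_CC − I_C·R_C = 15 − 1.79×6.8 = 2.84 V.
Since V_CE = 2.84 V > V_CE(sat) ≈ 0.2 V, the transistor is in the active region as assumed.

I_C ≈ 1.8 mA, V_CE ≈ 2.8 V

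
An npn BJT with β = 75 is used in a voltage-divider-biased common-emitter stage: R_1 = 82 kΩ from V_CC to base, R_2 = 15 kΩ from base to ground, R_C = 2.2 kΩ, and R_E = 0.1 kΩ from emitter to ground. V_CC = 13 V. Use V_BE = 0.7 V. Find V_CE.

V_CE ≈ 1.8 V

Thevenize the base divider: V_Th = V_CC·R_2/(R_1+R_2) = 13×15/97 = 2.01 V, R_Th = R_1‖R_2 = 12.7 kΩ.
Base-emitter loop: V_Th = I_B·R_Th + V_BE + (β+1)I_B·R_E, so I_B = (2.01 − 0.7) / (12.7 + 76×0.1) = 0.0646 mA.
I_C = β·I_B = 75×0.0646 = 4.85 mA, and I_E = (β+1)I_B = 4.91 mA.
V_CE = V_CC − I_C·R_C − I_E·R_E = 13 − 4.85×2.2 − 4.91×0.1 = 1.85 V.
V_CE = 1.85 V > 0.2 V confirms active-region operation.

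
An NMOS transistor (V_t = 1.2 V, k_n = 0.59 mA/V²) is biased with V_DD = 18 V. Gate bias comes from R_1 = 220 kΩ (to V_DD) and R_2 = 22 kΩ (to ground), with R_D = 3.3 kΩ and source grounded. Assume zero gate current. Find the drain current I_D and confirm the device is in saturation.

V_G = V_DD·R_2/(R_1+R_2) = 18×22/242 = 1.64 V. With the source grounded, V_GS = V_G = 1.64 V.
Assume saturation: I_D = (k_n/2)(V_GS − V_t)² = (0.59/2)×(1.64 − 1.2)² = 0.295×0.436² = 0.0562 mA.
V_DS = V_DD − I_D·R_D = 18 − 0.0562×3.3 = 17.8 V.
Saturation requires V_DS ≥ V_GS − V_t = 0.436 V; 17.8 ≥ 0.436 ✓.

I_D ≈ 0.056 mA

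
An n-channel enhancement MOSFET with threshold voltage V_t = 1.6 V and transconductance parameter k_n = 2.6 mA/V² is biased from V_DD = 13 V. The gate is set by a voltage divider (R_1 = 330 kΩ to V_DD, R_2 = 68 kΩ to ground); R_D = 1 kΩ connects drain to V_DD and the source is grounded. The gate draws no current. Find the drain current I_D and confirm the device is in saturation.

V_G = V_DD·R_2/(R_1+R_2) = 13×68/398 = 2.22 V. With the source grounded, V_GS = V_G = 2.22 V.
Assume saturation: I_D = (k_n/2)(V_GS − V_t)² = (2.6/2)×(2.22 − 1.6)² = 1.3×0.621² = 0.502 mA.
V_DS = V_DD − I_D·R_D = 13 − 0.502×1 = 12.5 V.
Saturation requires V_DS ≥ V_GS − V_t = 0.621 V; 12.5 ≥ 0.621 ✓.

I_D ≈ 0.5 mA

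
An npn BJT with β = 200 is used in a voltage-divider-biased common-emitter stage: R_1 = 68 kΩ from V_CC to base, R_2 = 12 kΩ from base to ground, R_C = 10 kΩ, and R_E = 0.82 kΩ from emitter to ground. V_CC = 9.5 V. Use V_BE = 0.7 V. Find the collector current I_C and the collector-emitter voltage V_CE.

I_C ≈ 0.83 mA, V_CE ≈ 0.53 V

Thevenize the base divider: V_Th = V_CC·R_2/(R_1+R_2) = 9.5×12/80 = 1.43 V, R_Th = R_1‖R_2 = 10.2 kΩ.
Base-emitter loop: V_Th = I_B·R_Th + V_BE + (β+1)I_B·R_E, so I_B = (1.43 − 0.7) / (10.2 + 201×0.82) = 0.00414 mA.
I_C = β·I_B = 200×0.00414 = 0.828 mA, and I_E = (β+1)I_B = 0.833 mA.
V_CE = V_CC − I_C·R_C − I_E·R_E = 9.5 − 0.828×10 − 0.833×0.82 = 0.532 V.
V_CE = 0.532 V > 0.2 V confirms active-region operation.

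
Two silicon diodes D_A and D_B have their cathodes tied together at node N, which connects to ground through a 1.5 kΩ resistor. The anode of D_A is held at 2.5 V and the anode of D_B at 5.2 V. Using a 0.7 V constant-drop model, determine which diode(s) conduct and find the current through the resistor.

Only D_B conducts; I_R ≈ 3 mA

Assume both conduct. Then node N would need to be at both 2.5−0.7 = 1.8 V and 5.2−0.7 = 4.5 V, which is impossible.
Assume only D_B conducts: V_N = 5.2 − 0.7 = 4.5 V, so I_R = 4.5/1.5 = 3 mA.
Check D_A: its anode-to-cathode voltage is 2.5 − 4.5 = -2 V < 0.7 V, so it is off. The assumption is consistent.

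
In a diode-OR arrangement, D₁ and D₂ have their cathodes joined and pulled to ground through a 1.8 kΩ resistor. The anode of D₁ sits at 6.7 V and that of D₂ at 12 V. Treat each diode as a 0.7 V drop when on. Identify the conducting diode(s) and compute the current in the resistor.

Assume both conduct. Then node N would need to be at both 6.7−0.7 = 6 V and 12−0.7 = 11.3 V, which is impossible.
Assume only D₂ conducts: V_N = 12 − 0.7 = 11.3 V, so I_R = 11.3/1.8 = 6.28 mA.
Check D₁: its anode-to-cathode voltage is 6.7 − 11.3 = -4.6 V < 0.7 V, so it is off. The assumption is consistent.

Only D₂ conducts; I_R ≈ 6.3 mA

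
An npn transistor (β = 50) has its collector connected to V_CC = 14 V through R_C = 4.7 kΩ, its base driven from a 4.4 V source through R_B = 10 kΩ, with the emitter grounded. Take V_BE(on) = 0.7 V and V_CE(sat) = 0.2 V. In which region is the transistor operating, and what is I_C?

Assume active: I_B = (4.4 − 0.7)/10 = 0.37 mA, giving I_C = β·I_B = 18.5 mA.
But then V_CE = 14 − 18.5×4.7 = -73 V < V_CE(sat) = 0.2 V — impossible in the active region.
So the transistor is saturated. With V_CE = 0.2 V, I_C = (V_CC − 0.2)/R_C = 13.8/4.7 = 2.94 mA.
Check: β·I_B = 18.5 mA > I_C = 2.94 mA, confirming saturation.

saturation; I_C ≈ 2.9 mA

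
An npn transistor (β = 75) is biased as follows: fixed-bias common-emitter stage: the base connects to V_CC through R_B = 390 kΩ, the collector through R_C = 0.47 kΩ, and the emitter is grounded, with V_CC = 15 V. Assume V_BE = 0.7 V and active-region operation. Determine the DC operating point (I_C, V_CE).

I_C ≈ 2.8 mA, V_CE ≈ 14 V

Base loop: V_CC = I_B·R_B + V_BE, so I_B = (15 − 0.7)/390 kΩ = 0.0367 mA.
In the active region I_C = β·I_B = 75 × 0.0367 = 2.75 mA.
Collector loop: V_CE = V_CC − I_C·R_C = 15 − 2.75×0.47 = 13.7 V.
Since V_CE = 13.7 V > V_CE(sat) ≈ 0.2 V, the transistor is in the active region as assumed.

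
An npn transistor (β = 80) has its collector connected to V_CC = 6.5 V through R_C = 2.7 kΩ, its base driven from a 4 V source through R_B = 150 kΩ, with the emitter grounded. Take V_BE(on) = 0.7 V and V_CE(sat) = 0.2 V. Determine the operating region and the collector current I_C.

Assume active. Base-emitter loop: I_B = (V_BB − V_BE)/R_B = (4 − 0.7)/150 = 0.022 mA.
I_C = β·I_B = 80×0.022 = 1.76 mA.
V_CE = V_CC − I_C·R_C = 6.5 − 1.76×2.7 = 1.75 V > V_CE(sat), so the active-region assumption holds.

active; I_C ≈ 1.8 mA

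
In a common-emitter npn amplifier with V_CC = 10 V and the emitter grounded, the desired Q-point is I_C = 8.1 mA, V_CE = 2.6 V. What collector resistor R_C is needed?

Collector loop: V_CC = I_C·R_C + V_CE.
R_C = (V_CC − V_CE)/I_C = (10 − 2.6)/8.1 = 0.914 kΩ.

R_C ≈ 0.91 kΩ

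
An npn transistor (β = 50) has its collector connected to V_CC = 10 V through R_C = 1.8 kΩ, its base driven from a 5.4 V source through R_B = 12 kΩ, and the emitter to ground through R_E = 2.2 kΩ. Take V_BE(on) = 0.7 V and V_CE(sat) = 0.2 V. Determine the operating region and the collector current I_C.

active; I_C ≈ 1.9 mA

Assume active. Base-emitter loop: I_B = (V_BB − V_BE)/(R_B + (β+1)R_E) = (5.4 − 0.7)/(12 + 51×2.2) = 0.0378 mA.
I_C = β·I_B = 50×0.0378 = 1.89 mA.
V_CE = V_CC − I_C·R_C − I_E·R_E = 10 − 1.89×1.8 − 1.93×2.2 = 2.35 V > V_CE(sat), so the active-region assumption holds.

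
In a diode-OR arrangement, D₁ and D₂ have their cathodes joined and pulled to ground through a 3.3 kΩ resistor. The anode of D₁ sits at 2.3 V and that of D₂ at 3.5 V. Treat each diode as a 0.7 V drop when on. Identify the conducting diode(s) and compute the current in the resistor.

Assume both conduct. Then node N would need to be at both 2.3−0.7 = 1.6 V and 3.5−0.7 = 2.8 V, which is impossible.
Assume only D₂ conducts: V_N = 3.5 − 0.7 = 2.8 V, so I_R = 2.8/3.3 = 0.848 mA.
Check D₁: its anode-to-cathode voltage is 2.3 − 2.8 = -0.5 V < 0.7 V, so it is off. The assumption is consistent.

Only D₂ conducts; I_R ≈ 0.85 mA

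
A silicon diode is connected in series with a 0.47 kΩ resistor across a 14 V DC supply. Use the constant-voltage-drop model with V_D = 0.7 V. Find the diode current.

I ≈ 28 mA

KVL around the loop: 14 = V_D + I·R = 0.7 + I × 0.47 kΩ.
So I = (14 − 0.7) / 0.47 kΩ = 13.3 / 0.47 = 28.3 mA.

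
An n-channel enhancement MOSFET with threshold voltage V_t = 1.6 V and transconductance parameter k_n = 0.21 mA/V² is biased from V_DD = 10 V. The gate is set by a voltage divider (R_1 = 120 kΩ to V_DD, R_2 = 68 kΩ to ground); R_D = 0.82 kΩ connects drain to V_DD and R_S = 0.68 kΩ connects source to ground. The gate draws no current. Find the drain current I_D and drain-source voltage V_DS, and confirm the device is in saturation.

I_D ≈ 0.34 mA, V_DS ≈ 9.5 V

V_G = V_DD·R_2/(R_1+R_2) = 10×68/188 = 3.62 V.
Assume saturation: I_D = (k_n/2)(V_GS − V_t)² with V_GS = V_G − I_D·R_S = 3.62 − 0.68·I_D.
Substituting gives 0.0486·I_D² − 1.29·I_D + 0.427 = 0, with roots I_D = 0.336 or 26.2 mA.
The root I_D = 26.2 mA gives V_GS = -14.2 V ≤ V_t, so take I_D = 0.336 mA.
Then V_GS = 3.39 V and V_DS = V_DD − I_D(R_D+R_S) = 10 − 0.336×1.5 = 9.5 V.
Saturation requires V_DS ≥ V_GS − V_t = 1.79 V; 9.5 ≥ 1.79 ✓.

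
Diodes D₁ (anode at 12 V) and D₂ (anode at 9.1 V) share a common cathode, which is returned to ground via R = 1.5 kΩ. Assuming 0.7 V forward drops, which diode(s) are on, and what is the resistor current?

Assume both conduct. Then node N would need to be at both 12−0.7 = 11.3 V and 9.1−0.7 = 8.4 V, which is impossible.
Assume only D₁ conducts: V_N = 12 − 0.7 = 11.3 V, so I_R = 11.3/1.5 = 7.53 mA.
Check D₂: its anode-to-cathode voltage is 9.1 − 11.3 = -2.2 V < 0.7 V, so it is off. The assumption is consistent.

Only D₁ conducts; I_R ≈ 7.5 mA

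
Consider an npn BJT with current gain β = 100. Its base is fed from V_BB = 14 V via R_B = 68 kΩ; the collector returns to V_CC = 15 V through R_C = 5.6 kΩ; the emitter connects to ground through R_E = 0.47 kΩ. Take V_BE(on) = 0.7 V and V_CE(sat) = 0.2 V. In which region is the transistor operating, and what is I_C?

Assume active: I_B = (14 − 0.7)/(68 + 101×0.47) = 0.115 mA, I_C = β·I_B = 11.5 mA.
Then V_CE = 15 − 11.5×5.6 − 11.6×0.47 = -55 V < 0.2 V — the active assumption fails.
Re-solve with V_CE = 0.2 V. KCL at the emitter: V_E/R_E = (V_BB−0.7−V_E)/R_B + (V_CC−0.2−V_E)/R_C, giving V_E = 1.22 V.
I_C = (V_CC − 0.2 − V_E)/R_C = (14.8 − 1.22)/5.6 = 2.42 mA.
Check: I_B = (13.3 − 1.22)/68 = 0.178 mA, and β·I_B = 17.8 mA > I_C, confirming saturation.

saturation; I_C ≈ 2.4 mA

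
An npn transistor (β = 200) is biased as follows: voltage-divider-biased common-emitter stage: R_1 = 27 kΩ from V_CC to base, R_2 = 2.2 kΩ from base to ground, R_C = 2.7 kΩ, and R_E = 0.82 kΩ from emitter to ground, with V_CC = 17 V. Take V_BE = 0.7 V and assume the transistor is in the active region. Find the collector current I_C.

I_C ≈ 0.7 mA

Thevenize the base divider: V_Th = V_CC·R_2/(R_1+R_2) = 17×2.2/29.2 = 1.28 V, R_Th = R_1‖R_2 = 2.03 kΩ.
Base-emitter loop: V_Th = I_B·R_Th + V_BE + (β+1)I_B·R_E, so I_B = (1.28 − 0.7) / (2.03 + 201×0.82) = 0.00348 mA.
I_C = β·I_B = 200×0.00348 = 0.696 mA, and I_E = (β+1)I_B = 0.7 mA.
V_CE = V_CC − I_C·R_C − I_E·R_E = 17 − 0.696×2.7 − 0.7×0.82 = 14.5 V.
V_CE = 14.5 V > 0.2 V confirms active-region operation.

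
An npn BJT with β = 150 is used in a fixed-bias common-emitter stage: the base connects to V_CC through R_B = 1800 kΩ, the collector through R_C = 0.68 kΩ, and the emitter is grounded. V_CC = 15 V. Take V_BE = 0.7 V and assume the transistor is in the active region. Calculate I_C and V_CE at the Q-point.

I_C ≈ 1.2 mA, V_CE ≈ 14 V

Base loop: V_CC = I_B·R_B + V_BE, so I_B = (15 − 0.7)/1800 kΩ = 0.00794 mA.
In the active region I_C = β·I_B = 150 × 0.00794 = 1.19 mA.
Collector loop: V_CE = V_CC − I_C·R_C = 15 − 1.19×0.68 = 14.2 V.
Since V_CE = 14.2 V > V_CE(sat) ≈ 0.2 V, the transistor is in the active region as assumed.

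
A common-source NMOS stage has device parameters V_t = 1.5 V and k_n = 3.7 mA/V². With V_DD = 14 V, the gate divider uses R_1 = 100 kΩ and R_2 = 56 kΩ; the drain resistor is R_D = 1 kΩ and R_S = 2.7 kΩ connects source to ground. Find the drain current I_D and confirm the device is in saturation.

I_D ≈ 1 mA

V_G = V_DD·R_2/(R_1+R_2) = 14×56/156 = 5.03 V.
Assume saturation: I_D = (k_n/2)(V_GS − V_t)² with V_GS = V_G − I_D·R_S = 5.03 − 2.7·I_D.
Substituting gives 13.5·I_D² − 36.2·I_D + 23 = 0, with roots I_D = 1.03 or 1.66 mA.
The root I_D = 1.66 mA gives V_GS = 0.554 V ≤ V_t, so take I_D = 1.03 mA.
Then V_GS = 2.25 V and V_DS = V_DD − I_D(R_D+R_S) = 14 − 1.03×3.7 = 10.2 V.
Saturation requires V_DS ≥ V_GS − V_t = 0.746 V; 10.2 ≥ 0.746 ✓.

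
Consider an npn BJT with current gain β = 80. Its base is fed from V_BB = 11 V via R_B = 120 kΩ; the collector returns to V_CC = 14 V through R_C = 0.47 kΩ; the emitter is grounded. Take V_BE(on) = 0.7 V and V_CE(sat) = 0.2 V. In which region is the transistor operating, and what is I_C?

Assume active. Base-emitter loop: I_B = (V_BB − V_BE)/R_B = (11 − 0.7)/120 = 0.0858 mA.
I_C = β·I_B = 80×0.0858 = 6.87 mA.
V_CE = V_CC − I_C·R_C = 14 − 6.87×0.47 = 10.8 V > V_CE(sat), so the active-region assumption holds.

active; I_C ≈ 6.9 mA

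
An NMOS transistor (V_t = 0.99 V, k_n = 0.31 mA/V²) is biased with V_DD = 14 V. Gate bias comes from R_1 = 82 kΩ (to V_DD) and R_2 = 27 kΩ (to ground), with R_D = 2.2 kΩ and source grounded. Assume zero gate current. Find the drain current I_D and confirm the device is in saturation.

I_D ≈ 0.95 mA

V_G = V_DD·R_2/(R_1+R_2) = 14×27/109 = 3.47 V. With the source grounded, V_GS = V_G = 3.47 V.
Assume saturation: I_D = (k_n/2)(V_GS − V_t)² = (0.31/2)×(3.47 − 0.99)² = 0.155×2.48² = 0.952 mA.
V_DS = V_DD − I_D·R_D = 14 − 0.952×2.2 = 11.9 V.
Saturation requires V_DS ≥ V_GS − V_t = 2.48 V; 11.9 ≥ 2.48 ✓.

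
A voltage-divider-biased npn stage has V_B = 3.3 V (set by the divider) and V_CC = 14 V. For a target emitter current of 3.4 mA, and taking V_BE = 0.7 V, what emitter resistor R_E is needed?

V_E = V_B − V_BE = 3.3 − 0.7 = 2.6 V.
R_E = V_E / I_E = 2.6 / 3.4 = 0.765 kΩ.

R_E ≈ 0.76 kΩ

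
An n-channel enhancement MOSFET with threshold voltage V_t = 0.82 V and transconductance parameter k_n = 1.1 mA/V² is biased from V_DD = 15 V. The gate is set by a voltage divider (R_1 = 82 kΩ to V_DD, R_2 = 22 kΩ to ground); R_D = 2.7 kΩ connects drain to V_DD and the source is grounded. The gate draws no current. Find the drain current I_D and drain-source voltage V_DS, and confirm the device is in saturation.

I_D ≈ 3 mA, V_DS ≈ 6.8 V

V_G = V_DD·R_2/(R_1+R_2) = 15×22/104 = 3.17 V. With the source grounded, V_GS = V_G = 3.17 V.
Assume saturation: I_D = (k_n/2)(V_GS − V_t)² = (1.1/2)×(3.17 − 0.82)² = 0.55×2.35² = 3.05 mA.
V_DS = V_DD − I_D·R_D = 15 − 3.05×2.7 = 6.78 V.
Saturation requires V_DS ≥ V_GS − V_t = 2.35 V; 6.78 ≥ 2.35 ✓.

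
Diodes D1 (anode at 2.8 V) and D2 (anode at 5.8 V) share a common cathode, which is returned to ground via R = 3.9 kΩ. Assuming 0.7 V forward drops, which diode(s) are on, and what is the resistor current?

Only D2 conducts; I_R ≈ 1.3 mA

Assume both conduct. Then node N would need to be at both 2.8−0.7 = 2.1 V and 5.8−0.7 = 5.1 V, which is impossible.
Assume only D2 conducts: V_N = 5.8 − 0.7 = 5.1 V, so I_R = 5.1/3.9 = 1.31 mA.
Check D1: its anode-to-cathode voltage is 2.8 − 5.1 = -2.3 V < 0.7 V, so it is off. The assumption is consistent.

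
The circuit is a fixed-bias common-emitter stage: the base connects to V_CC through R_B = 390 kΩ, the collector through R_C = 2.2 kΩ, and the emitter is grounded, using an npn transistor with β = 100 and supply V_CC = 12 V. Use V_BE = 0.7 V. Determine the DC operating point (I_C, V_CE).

Base loop: V_CC = I_B·R_B + V_BE, so I_B = (12 − 0.7)/390 kΩ = 0.029 mA.
In the active region I_C = β·I_B = 100 × 0.029 = 2.9 mA.
Collector loop: V_CE = V_CC − I_C·R_C = 12 − 2.9×2.2 = 5.63 V.
Since V_CE = 5.63 V > V_CE(sat) ≈ 0.2 V, the transistor is in the active region as assumed.

I_C ≈ 2.9 mA, V_CE ≈ 5.6 V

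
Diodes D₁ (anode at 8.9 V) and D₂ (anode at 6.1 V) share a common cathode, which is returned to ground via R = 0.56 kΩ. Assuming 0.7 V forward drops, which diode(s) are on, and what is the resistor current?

Only D₁ conducts; I_R ≈ 15 mA

Assume both conduct. Then node N would need to be at both 8.9−0.7 = 8.2 V and 6.1−0.7 = 5.4 V, which is impossible.
Assume only D₁ conducts: V_N = 8.9 − 0.7 = 8.2 V, so I_R = 8.2/0.56 = 14.6 mA.
Check D₂: its anode-to-cathode voltage is 6.1 − 8.2 = -2.1 V < 0.7 V, so it is off. The assumption is consistent.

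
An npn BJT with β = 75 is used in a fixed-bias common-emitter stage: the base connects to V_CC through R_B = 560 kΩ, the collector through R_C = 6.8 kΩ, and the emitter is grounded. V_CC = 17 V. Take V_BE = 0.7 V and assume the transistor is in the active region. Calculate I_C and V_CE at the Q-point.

Base loop: V_CC = I_B·R_B + V_BE, so I_B = (17 − 0.7)/560 kΩ = 0.0291 mA.
In the active region I_C = β·I_B = 75 × 0.0291 = 2.18 mA.
Collector loop: V_CE = V_CC − I_C·R_C = 17 − 2.18×6.8 = 2.16 V.
Since V_CE = 2.16 V > V_CE(sat) ≈ 0.2 V, the transistor is in the active region as assumed.

I_C ≈ 2.2 mA, V_CE ≈ 2.2 V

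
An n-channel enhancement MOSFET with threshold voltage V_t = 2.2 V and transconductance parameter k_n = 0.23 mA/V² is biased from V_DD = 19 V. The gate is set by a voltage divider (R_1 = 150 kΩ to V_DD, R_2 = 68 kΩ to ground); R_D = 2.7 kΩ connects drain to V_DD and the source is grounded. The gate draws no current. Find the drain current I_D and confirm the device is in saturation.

V_G = V_DD·R_2/(R_1+R_2) = 19×68/218 = 5.93 V. With the source grounded, V_GS = V_G = 5.93 V.
Assume saturation: I_D = (k_n/2)(V_GS − V_t)² = (0.23/2)×(5.93 − 2.2)² = 0.115×3.73² = 1.6 mA.
V_DS = V_DD − I_D·R_D = 19 − 1.6×2.7 = 14.7 V.
Saturation requires V_DS ≥ V_GS − V_t = 3.73 V; 14.7 ≥ 3.73 ✓.

I_D ≈ 1.6 mA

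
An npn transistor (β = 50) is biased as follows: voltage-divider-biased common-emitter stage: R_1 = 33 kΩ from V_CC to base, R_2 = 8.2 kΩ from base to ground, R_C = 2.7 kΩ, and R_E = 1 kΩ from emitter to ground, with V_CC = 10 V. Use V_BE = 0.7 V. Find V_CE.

V_CE ≈ 5.8 V

Thevenize the base divider: V_Th = V_CC·R_2/(R_1+R_2) = 10×8.2/41.2 = 1.99 V, R_Th = R_1‖R_2 = 6.57 kΩ.
Base-emitter loop: V_Th = I_B·R_Th + V_BE + (β+1)I_B·R_E, so I_B = (1.99 − 0.7) / (6.57 + 51×1) = 0.0224 mA.
I_C = β·I_B = 50×0.0224 = 1.12 mA, and I_E = (β+1)I_B = 1.14 mA.
V_CE = V_CC − I_C·R_C − I_E·R_E = 10 − 1.12×2.7 − 1.14×1 = 5.83 V.
V_CE = 5.83 V > 0.2 V confirms active-region operation.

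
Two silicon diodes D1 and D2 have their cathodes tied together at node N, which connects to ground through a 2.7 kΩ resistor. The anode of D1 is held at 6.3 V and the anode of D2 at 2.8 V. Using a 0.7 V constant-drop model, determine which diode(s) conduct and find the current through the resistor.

Assume both conduct. Then node N would need to be at both 6.3−0.7 = 5.6 V and 2.8−0.7 = 2.1 V, which is impossible.
Assume only D1 conducts: V_N = 6.3 − 0.7 = 5.6 V, so I_R = 5.6/2.7 = 2.07 mA.
Check D2: its anode-to-cathode voltage is 2.8 − 5.6 = -2.8 V < 0.7 V, so it is off. The assumption is consistent.

Only D1 conducts; I_R ≈ 2.1 mA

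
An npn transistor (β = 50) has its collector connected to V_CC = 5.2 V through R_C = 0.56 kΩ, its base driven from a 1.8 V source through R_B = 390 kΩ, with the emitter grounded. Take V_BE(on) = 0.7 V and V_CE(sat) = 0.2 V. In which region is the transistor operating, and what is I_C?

active; I_C ≈ 0.14 mA

Assume active. Base-emitter loop: I_B = (V_BB − V_BE)/R_B = (1.8 − 0.7)/390 = 0.00282 mA.
I_C = β·I_B = 50×0.00282 = 0.141 mA.
V_CE = V_CC − I_C·R_C = 5.2 − 0.141×0.56 = 5.12 V > V_CE(sat), so the active-region assumption holds.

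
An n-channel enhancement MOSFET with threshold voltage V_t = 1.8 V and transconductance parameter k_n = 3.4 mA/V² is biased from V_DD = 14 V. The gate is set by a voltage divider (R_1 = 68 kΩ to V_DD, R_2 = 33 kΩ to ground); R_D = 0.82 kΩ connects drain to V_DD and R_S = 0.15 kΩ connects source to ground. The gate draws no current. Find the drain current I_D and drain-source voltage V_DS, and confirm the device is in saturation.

I_D ≈ 6 mA, V_DS ≈ 8.2 V

V_G = V_DD·R_2/(R_1+R_2) = 14×33/101 = 4.57 V.
Assume saturation: I_D = (k_n/2)(V_GS − V_t)² with V_GS = V_G − I_D·R_S = 4.57 − 0.15·I_D.
Substituting gives 0.0382·I_D² − 2.41·I_D + 13.1 = 0, with roots I_D = 5.99 or 57.1 mA.
The root I_D = 57.1 mA gives V_GS = -4 V ≤ V_t, so take I_D = 5.99 mA.
Then V_GS = 3.68 V and V_DS = V_DD − I_D(R_D+R_S) = 14 − 5.99×0.97 = 8.19 V.
Saturation requires V_DS ≥ V_GS − V_t = 1.88 V; 8.19 ≥ 1.88 ✓.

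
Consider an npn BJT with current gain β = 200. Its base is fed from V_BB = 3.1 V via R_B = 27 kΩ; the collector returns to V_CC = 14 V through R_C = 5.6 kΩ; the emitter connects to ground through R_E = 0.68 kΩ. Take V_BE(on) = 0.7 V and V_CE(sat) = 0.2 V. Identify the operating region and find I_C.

saturation; I_C ≈ 2.2 mA

Assume active: I_B = (3.1 − 0.7)/(27 + 201×0.68) = 0.0147 mA, I_C = β·I_B = 2.93 mA.
Then V_CE = 14 − 2.93×5.6 − 2.95×0.68 = -4.43 V < 0.2 V — the active assumption fails.
Re-solve with V_CE = 0.2 V. KCL at the emitter: V_E/R_E = (V_BB−0.7−V_E)/R_B + (V_CC−0.2−V_E)/R_C, giving V_E = 1.51 V.
I_C = (V_CC − 0.2 − V_E)/R_C = (13.8 − 1.51)/5.6 = 2.19 mA.
Check: I_B = (2.4 − 1.51)/27 = 0.0328 mA, and β·I_B = 6.56 mA > I_C, confirming saturation.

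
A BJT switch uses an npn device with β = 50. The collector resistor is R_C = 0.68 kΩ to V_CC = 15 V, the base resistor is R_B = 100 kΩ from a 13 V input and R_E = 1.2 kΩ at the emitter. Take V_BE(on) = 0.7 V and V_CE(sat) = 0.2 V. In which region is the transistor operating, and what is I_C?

Assume active. Base-emitter loop: I_B = (V_BB − V_BE)/(R_B + (β+1)R_E) = (13 − 0.7)/(100 + 51×1.2) = 0.0763 mA.
I_C = β·I_B = 50×0.0763 = 3.82 mA.
V_CE = V_CC − I_C·R_C − I_E·R_E = 15 − 3.82×0.68 − 3.89×1.2 = 7.74 V > V_CE(sat), so the active-region assumption holds.

active; I_C ≈ 3.8 mA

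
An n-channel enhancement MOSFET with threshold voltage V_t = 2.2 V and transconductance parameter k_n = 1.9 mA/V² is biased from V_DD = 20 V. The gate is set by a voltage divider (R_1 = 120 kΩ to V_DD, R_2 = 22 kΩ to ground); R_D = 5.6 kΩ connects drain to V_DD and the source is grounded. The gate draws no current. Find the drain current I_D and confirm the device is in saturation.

V_G = V_DD·R_2/(R_1+R_2) = 20×22/142 = 3.1 V. With the source grounded, V_GS = V_G = 3.1 V.
Assume saturation: I_D = (k_n/2)(V_GS − V_t)² = (1.9/2)×(3.1 − 2.2)² = 0.95×0.899² = 0.767 mA.
V_DS = V_DD − I_D·R_D = 20 − 0.767×5.6 = 15.7 V.
Saturation requires V_DS ≥ V_GS − V_t = 0.899 V; 15.7 ≥ 0.899 ✓.

I_D ≈ 0.77 mA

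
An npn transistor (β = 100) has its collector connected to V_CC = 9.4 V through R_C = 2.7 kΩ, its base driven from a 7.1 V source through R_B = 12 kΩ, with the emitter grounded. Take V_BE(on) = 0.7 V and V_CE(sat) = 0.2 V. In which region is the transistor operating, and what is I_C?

Assume active: I_B = (7.1 − 0.7)/12 = 0.533 mA, giving I_C = β·I_B = 53.3 mA.
But then V_CE = 9.4 − 53.3×2.7 = -135 V < V_CE(sat) = 0.2 V — impossible in the active region.
So the transistor is saturated. With V_CE = 0.2 V, I_C = (V_CC − 0.2)/R_C = 9.2/2.7 = 3.41 mA.
Check: β·I_B = 53.3 mA > I_C = 3.41 mA, confirming saturation.

saturation; I_C ≈ 3.4 mA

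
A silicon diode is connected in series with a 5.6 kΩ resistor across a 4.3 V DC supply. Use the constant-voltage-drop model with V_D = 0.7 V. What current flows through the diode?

I ≈ 0.64 mA

KVL around the loop: 4.3 = V_D + I·R = 0.7 + I × 5.6 kΩ.
So I = (4.3 − 0.7) / 5.6 kΩ = 3.6 / 5.6 = 0.643 mA.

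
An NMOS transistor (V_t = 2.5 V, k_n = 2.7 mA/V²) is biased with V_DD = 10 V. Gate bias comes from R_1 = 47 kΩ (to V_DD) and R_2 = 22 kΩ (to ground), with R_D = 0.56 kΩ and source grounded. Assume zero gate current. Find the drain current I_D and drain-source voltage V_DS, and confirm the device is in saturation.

I_D ≈ 0.64 mA, V_DS ≈ 9.6 V

V_G = V_DD·R_2/(R_1+R_2) = 10×22/69 = 3.19 V. With the source grounded, V_GS = V_G = 3.19 V.
Assume saturation: I_D = (k_n/2)(V_GS − V_t)² = (2.7/2)×(3.19 − 2.5)² = 1.35×0.688² = 0.64 mA.
V_DS = V_DD − I_D·R_D = 10 − 0.64×0.56 = 9.64 V.
Saturation requires V_DS ≥ V_GS − V_t = 0.688 V; 9.64 ≥ 0.688 ✓.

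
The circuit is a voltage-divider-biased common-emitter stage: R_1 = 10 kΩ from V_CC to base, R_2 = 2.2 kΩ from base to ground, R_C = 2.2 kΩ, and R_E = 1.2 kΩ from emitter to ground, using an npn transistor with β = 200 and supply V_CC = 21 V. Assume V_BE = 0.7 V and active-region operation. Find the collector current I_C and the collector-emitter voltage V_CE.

Thevenize the base divider: V_Th = V_CC·R_2/(R_1+R_2) = 21×2.2/12.2 = 3.79 V, R_Th = R_1‖R_2 = 1.8 kΩ.
Base-emitter loop: V_Th = I_B·R_Th + V_BE + (β+1)I_B·R_E, so I_B = (3.79 − 0.7) / (1.8 + 201×1.2) = 0.0127 mA.
I_C = β·I_B = 200×0.0127 = 2.54 mA, and I_E = (β+1)I_B = 2.55 mA.
V_CE = V_CC − I_C·R_C − I_E·R_E = 21 − 2.54×2.2 − 2.55×1.2 = 12.3 V.
V_CE = 12.3 V > 0.2 V confirms active-region operation.

I_C ≈ 2.5 mA, V_CE ≈ 12 V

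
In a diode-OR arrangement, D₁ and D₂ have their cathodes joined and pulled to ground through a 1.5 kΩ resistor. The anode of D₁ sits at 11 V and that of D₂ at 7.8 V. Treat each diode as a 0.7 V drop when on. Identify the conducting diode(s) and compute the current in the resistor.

Assume both conduct. Then node N would need to be at both 11−0.7 = 10.3 V and 7.8−0.7 = 7.1 V, which is impossible.
Assume only D₁ conducts: V_N = 11 − 0.7 = 10.3 V, so I_R = 10.3/1.5 = 6.87 mA.
Check D₂: its anode-to-cathode voltage is 7.8 − 10.3 = -2.5 V < 0.7 V, so it is off. The assumption is consistent.

Only D₁ conducts; I_R ≈ 6.9 mA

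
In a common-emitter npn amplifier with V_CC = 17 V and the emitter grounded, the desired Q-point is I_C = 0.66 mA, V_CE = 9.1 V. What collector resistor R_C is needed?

Collector loop: V_CC = I_C·R_C + V_CE.
R_C = (V_CC − V_CE)/I_C = (17 − 9.1)/0.66 = 12 kΩ.

R_C ≈ 12 kΩ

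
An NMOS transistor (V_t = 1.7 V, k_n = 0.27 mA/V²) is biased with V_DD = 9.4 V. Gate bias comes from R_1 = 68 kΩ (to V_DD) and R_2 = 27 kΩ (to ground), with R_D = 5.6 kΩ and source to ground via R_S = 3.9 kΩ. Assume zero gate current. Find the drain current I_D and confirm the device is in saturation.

I_D ≈ 0.068 mA

V_G = V_DD·R_2/(R_1+R_2) = 9.4×27/95 = 2.67 V.
Assume saturation: I_D = (k_n/2)(V_GS − V_t)² with V_GS = V_G − I_D·R_S = 2.67 − 3.9·I_D.
Substituting gives 2.05·I_D² − 2.02·I_D + 0.127 = 0, with roots I_D = 0.0676 or 0.918 mA.
The root I_D = 0.918 mA gives V_GS = -0.907 V ≤ V_t, so take I_D = 0.0676 mA.
Then V_GS = 2.41 V and V_DS = V_DD − I_D(R_D+R_S) = 9.4 − 0.0676×9.5 = 8.76 V.
Saturation requires V_DS ≥ V_GS − V_t = 0.708 V; 8.76 ≥ 0.708 ✓.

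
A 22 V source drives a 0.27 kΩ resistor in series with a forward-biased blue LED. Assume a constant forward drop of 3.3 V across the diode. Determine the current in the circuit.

I ≈ 69 mA

KVL around the loop: 22 = V_D + I·R = 3.3 + I × 0.27 kΩ.
So I = (22 − 3.3) / 0.27 kΩ = 18.7 / 0.27 = 69.3 mA.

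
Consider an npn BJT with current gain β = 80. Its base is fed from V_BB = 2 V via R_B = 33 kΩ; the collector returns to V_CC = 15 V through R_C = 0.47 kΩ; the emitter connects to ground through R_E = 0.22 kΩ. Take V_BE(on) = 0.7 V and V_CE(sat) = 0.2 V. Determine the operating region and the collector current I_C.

active; I_C ≈ 2 mA

Assume active. Base-emitter loop: I_B = (V_BB − V_BE)/(R_B + (β+1)R_E) = (2 − 0.7)/(33 + 81×0.22) = 0.0256 mA.
I_C = β·I_B = 80×0.0256 = 2.05 mA.
V_CE = V_CC − I_C·R_C − I_E·R_E = 15 − 2.05×0.47 − 2.07×0.22 = 13.6 V > V_CE(sat), so the active-region assumption holds.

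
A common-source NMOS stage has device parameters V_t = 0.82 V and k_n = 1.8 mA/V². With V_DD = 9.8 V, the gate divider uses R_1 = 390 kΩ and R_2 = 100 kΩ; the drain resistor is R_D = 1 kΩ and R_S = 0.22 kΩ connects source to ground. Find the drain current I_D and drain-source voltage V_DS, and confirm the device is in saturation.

V_G = V_DD·R_2/(R_1+R_2) = 9.8×100/490 = 2 V.
Assume saturation: I_D = (k_n/2)(V_GS − V_t)² with V_GS = V_G − I_D·R_S = 2 − 0.22·I_D.
Substituting gives 0.0436·I_D² − 1.47·I_D + 1.25 = 0, with roots I_D = 0.877 or 32.8 mA.
The root I_D = 32.8 mA gives V_GS = -5.22 V ≤ V_t, so take I_D = 0.877 mA.
Then V_GS = 1.81 V and V_DS = V_DD − I_D(R_D+R_S) = 9.8 − 0.877×1.22 = 8.73 V.
Saturation requires V_DS ≥ V_GS − V_t = 0.987 V; 8.73 ≥ 0.987 ✓.

I_D ≈ 0.88 mA, V_DS ≈ 8.7 V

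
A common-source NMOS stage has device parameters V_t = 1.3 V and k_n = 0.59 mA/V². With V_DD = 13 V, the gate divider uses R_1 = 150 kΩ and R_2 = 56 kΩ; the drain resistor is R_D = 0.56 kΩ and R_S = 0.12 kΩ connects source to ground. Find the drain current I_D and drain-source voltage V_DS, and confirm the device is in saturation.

V_G = V_DD·R_2/(R_1+R_2) = 13×56/206 = 3.53 V.
Assume saturation: I_D = (k_n/2)(V_GS − V_t)² with V_GS = V_G − I_D·R_S = 3.53 − 0.12·I_D.
Substituting gives 0.00425·I_D² − 1.16·I_D + 1.47 = 0, with roots I_D = 1.28 or 271 mA.
The root I_D = 271 mA gives V_GS = -29 V ≤ V_t, so take I_D = 1.28 mA.
Then V_GS = 3.38 V and V_DS = V_DD − I_D(R_D+R_S) = 13 − 1.28×0.68 = 12.1 V.
Saturation requires V_DS ≥ V_GS − V_t = 2.08 V; 12.1 ≥ 2.08 ✓.

I_D ≈ 1.3 mA, V_DS ≈ 12 V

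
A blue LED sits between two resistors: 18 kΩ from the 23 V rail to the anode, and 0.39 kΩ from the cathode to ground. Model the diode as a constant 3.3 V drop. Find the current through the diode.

The two resistors are in series with the diode, so KVL gives 23 = I·18 + 3.3 + I·0.39.
I = (23 − 3.3) / (18 + 0.39) kΩ = 19.7 / 18.4 = 1.07 mA.

I ≈ 1.1 mA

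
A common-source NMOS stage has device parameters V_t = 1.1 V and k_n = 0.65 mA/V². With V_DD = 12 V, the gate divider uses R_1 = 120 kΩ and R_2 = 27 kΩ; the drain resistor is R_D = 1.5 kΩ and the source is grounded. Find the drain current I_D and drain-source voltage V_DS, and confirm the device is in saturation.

V_G = V_DD·R_2/(R_1+R_2) = 12×27/147 = 2.2 V. With the source grounded, V_GS = V_G = 2.2 V.
Assume saturation: I_D = (k_n/2)(V_GS − V_t)² = (0.65/2)×(2.2 − 1.1)² = 0.325×1.1² = 0.396 mA.
V_DS = V_DD − I_D·R_D = 12 − 0.396×1.5 = 11.4 V.
Saturation requires V_DS ≥ V_GS − V_t = 1.1 V; 11.4 ≥ 1.1 ✓.

I_D ≈ 0.4 mA, V_DS ≈ 11 V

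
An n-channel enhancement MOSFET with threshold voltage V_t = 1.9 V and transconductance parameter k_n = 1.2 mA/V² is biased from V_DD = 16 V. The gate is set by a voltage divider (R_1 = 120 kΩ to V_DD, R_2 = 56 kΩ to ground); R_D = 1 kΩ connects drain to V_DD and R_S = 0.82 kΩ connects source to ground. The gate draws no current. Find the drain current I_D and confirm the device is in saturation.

V_G = V_DD·R_2/(R_1+R_2) = 16×56/176 = 5.09 V.
Assume saturation: I_D = (k_n/2)(V_GS − V_t)² with V_GS = V_G − I_D·R_S = 5.09 − 0.82·I_D.
Substituting gives 0.403·I_D² − 4.14·I_D + 6.11 = 0, with roots I_D = 1.79 or 8.47 mA.
The root I_D = 8.47 mA gives V_GS = -1.86 V ≤ V_t, so take I_D = 1.79 mA.
Then V_GS = 3.63 V and V_DS = V_DD − I_D(R_D+R_S) = 16 − 1.79×1.82 = 12.7 V.
Saturation requires V_DS ≥ V_GS − V_t = 1.73 V; 12.7 ≥ 1.73 ✓.

I_D ≈ 1.8 mA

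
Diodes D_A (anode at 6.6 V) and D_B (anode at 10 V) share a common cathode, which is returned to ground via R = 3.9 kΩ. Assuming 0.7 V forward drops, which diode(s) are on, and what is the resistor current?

Only D_B conducts; I_R ≈ 2.4 mA

Assume both conduct. Then node N would need to be at both 6.6−0.7 = 5.9 V and 10−0.7 = 9.3 V, which is impossible.
Assume only D_B conducts: V_N = 10 − 0.7 = 9.3 V, so I_R = 9.3/3.9 = 2.38 mA.
Check D_A: its anode-to-cathode voltage is 6.6 − 9.3 = -2.7 V < 0.7 V, so it is off. The assumption is consistent.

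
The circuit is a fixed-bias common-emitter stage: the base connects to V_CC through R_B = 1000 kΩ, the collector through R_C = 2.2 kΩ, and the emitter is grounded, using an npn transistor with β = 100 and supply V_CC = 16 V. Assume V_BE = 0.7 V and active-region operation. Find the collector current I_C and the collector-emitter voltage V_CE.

I_C ≈ 1.5 mA, V_CE ≈ 13 V

Base loop: V_CC = I_B·R_B + V_BE, so I_B = (16 − 0.7)/1000 kΩ = 0.0153 mA.
In the active region I_C = β·I_B = 100 × 0.0153 = 1.53 mA.
Collector loop: V_CE = V_CC − I_C·R_C = 16 − 1.53×2.2 = 12.6 V.
Since V_CE = 12.6 V > V_CE(sat) ≈ 0.2 V, the transistor is in the active region as assumed.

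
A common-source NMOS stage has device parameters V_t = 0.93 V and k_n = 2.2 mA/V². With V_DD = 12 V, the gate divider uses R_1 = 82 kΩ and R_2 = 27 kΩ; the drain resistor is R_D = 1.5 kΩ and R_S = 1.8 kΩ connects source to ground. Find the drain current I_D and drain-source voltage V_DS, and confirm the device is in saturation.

V_G = V_DD·R_2/(R_1+R_2) = 12×27/109 = 2.97 V.
Assume saturation: I_D = (k_n/2)(V_GS − V_t)² with V_GS = V_G − I_D·R_S = 2.97 − 1.8·I_D.
Substituting gives 3.56·I_D² − 9.09·I_D + 4.59 = 0, with roots I_D = 0.694 or 1.86 mA.
The root I_D = 1.86 mA gives V_GS = -0.369 V ≤ V_t, so take I_D = 0.694 mA.
Then V_GS = 1.72 V and V_DS = V_DD − I_D(R_D+R_S) = 12 − 0.694×3.3 = 9.71 V.
Saturation requires V_DS ≥ V_GS − V_t = 0.794 V; 9.71 ≥ 0.794 ✓.

I_D ≈ 0.69 mA, V_DS ≈ 9.7 V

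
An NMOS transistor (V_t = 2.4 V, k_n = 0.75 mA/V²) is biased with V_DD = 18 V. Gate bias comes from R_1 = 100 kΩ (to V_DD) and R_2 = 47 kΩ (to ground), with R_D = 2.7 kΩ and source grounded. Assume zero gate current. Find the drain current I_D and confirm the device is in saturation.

V_G = V_DD·R_2/(R_1+R_2) = 18×47/147 = 5.76 V. With the source grounded, V_GS = V_G = 5.76 V.
Assume saturation: I_D = (k_n/2)(V_GS − V_t)² = (0.75/2)×(5.76 − 2.4)² = 0.375×3.36² = 4.22 mA.
V_DS = V_DD − I_D·R_D = 18 − 4.22×2.7 = 6.6 V.
Saturation requires V_DS ≥ V_GS − V_t = 3.36 V; 6.6 ≥ 3.36 ✓.

I_D ≈ 4.2 mA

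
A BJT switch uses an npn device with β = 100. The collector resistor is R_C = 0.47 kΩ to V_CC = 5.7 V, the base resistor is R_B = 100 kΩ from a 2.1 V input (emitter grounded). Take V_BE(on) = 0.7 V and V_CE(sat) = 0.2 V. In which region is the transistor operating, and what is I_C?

active; I_C ≈ 1.4 mA

Assume active. Base-emitter loop: I_B = (V_BB − V_BE)/R_B = (2.1 − 0.7)/100 = 0.014 mA.
I_C = β·I_B = 100×0.014 = 1.4 mA.
V_CE = V_CC − I_C·R_C = 5.7 − 1.4×0.47 = 5.04 V > V_CE(sat), so the active-region assumption holds.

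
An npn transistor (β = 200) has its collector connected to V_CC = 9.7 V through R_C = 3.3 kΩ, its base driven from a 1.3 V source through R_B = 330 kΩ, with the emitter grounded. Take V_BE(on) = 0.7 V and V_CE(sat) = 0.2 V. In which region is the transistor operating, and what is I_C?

active; I_C ≈ 0.36 mA

Assume active. Base-emitter loop: I_B = (V_BB − V_BE)/R_B = (1.3 − 0.7)/330 = 0.00182 mA.
I_C = β·I_B = 200×0.00182 = 0.364 mA.
V_CE = V_CC − I_C·R_C = 9.7 − 0.364×3.3 = 8.5 V > V_CE(sat), so the active-region assumption holds.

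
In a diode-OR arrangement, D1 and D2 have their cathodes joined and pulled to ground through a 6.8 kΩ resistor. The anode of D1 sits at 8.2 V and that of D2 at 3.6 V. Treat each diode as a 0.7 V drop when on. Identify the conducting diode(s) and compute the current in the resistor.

Assume both conduct. Then node N would need to be at both 8.2−0.7 = 7.5 V and 3.6−0.7 = 2.9 V, which is impossible.
Assume only D1 conducts: V_N = 8.2 − 0.7 = 7.5 V, so I_R = 7.5/6.8 = 1.1 mA.
Check D2: its anode-to-cathode voltage is 3.6 − 7.5 = -3.9 V < 0.7 V, so it is off. The assumption is consistent.

Only D1 conducts; I_R ≈ 1.1 mA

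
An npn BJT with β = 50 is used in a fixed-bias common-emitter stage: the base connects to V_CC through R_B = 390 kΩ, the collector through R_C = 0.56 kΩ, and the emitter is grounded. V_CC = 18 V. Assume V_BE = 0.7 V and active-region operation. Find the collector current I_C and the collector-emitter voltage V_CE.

I_C ≈ 2.2 mA, V_CE ≈ 17 V

Base loop: V_CC = I_B·R_B + V_BE, so I_B = (18 − 0.7)/390 kΩ = 0.0444 mA.
In the active region I_C = β·I_B = 50 × 0.0444 = 2.22 mA.
Collector loop: V_CE = V_CC − I_C·R_C = 18 − 2.22×0.56 = 16.8 V.
Since V_CE = 16.8 V > V_CE(sat) ≈ 0.2 V, the transistor is in the active region as assumed.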